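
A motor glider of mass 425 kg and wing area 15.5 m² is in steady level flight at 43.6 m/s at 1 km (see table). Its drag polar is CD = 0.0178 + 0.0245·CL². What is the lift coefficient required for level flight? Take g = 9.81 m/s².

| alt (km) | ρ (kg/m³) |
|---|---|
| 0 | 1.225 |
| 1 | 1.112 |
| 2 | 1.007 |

At 1 km, from the table: ρ = 1.112 kg/m³.
Weight W = mg = 425 × 9.81 = 4169.2 N; in level flight L = W.
Dynamic pressure q = 0.5 × 1.112 × 43.6² = 1057 Pa.
CL = W/(q·S) = 4169.2 / (1057 × 15.5) = 0.2545.

CL = 0.254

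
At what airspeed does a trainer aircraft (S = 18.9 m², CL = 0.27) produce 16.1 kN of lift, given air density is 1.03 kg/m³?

L = ½ρv²S·CL ⇒ v = √(2L/(ρ·S·CL))
v = √(2 × 16100 / (1.03 × 18.9 × 0.27)) = √6126 = 78.3 m/s

v = 78.3 m/s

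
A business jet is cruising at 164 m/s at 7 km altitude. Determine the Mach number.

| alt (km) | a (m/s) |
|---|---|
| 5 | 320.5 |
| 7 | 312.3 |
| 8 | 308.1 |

M = 0.525

At 7 km, from the table: a = 312.3 m/s.
M = v/a = 164 / 312.3 = 0.525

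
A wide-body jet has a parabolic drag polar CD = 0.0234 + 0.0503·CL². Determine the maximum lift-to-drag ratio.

(L/D)max = 14.6

For CD = CD0 + K·CL², (L/D)max occurs at CL* = √(CD0/K) and equals 1/(2√(K·CD0)).
(L/D)max = 1/(2√(0.0503 × 0.0234)) = 1/(2 × 0.03431) = 14.6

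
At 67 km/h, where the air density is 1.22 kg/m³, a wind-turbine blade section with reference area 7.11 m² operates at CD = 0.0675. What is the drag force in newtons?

Convert speed: v = 67 km/h ÷ 3.6 = 18.61 m/s.
Dynamic pressure q = ½ρv² = ½ × 1.22 × 18.61² = 211.3 Pa.
D = q·S·CD = 211.3 × 7.11 × 0.0675 = 101 N

D = 101 N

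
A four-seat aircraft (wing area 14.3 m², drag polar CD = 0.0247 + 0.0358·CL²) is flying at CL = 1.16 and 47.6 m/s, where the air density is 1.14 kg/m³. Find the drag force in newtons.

D = 1350 N

CD = 0.0247 + 0.0358 × 1.16² = 0.07287
D = ½ρv²S·CD = ½ × 1.14 × 47.6² × 14.3 × 0.07287 = 1350 N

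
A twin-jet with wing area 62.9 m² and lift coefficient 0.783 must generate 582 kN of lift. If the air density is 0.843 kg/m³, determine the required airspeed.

v = 167 m/s

L = ½ρv²S·CL ⇒ v = √(2L/(ρ·S·CL))
v = √(2 × 5.82×10^5 / (0.843 × 62.9 × 0.783)) = √28040 = 167 m/s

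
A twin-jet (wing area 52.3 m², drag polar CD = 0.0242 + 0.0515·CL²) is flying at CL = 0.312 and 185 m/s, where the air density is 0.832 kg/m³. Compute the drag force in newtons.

D = 21800 N

CD = 0.0242 + 0.0515 × 0.312² = 0.02921
D = ½ρv²S·CD = ½ × 0.832 × 185² × 52.3 × 0.02921 = 21800 N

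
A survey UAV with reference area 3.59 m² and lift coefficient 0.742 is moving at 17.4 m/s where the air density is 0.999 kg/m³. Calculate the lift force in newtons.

L = 403 N

Dynamic pressure q = ½ρv² = ½ × 0.999 × 17.4² = 151.2 Pa.
L = q·S·CL = 151.2 × 3.59 × 0.742 = 403 N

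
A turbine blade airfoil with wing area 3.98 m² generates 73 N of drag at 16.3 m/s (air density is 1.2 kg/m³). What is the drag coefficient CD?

CD = 0.115

From D = ½ρv²S·CD, rearranging gives CD = 2D/(ρv²S).
CD = 2 × 73 / (1.2 × 16.3² × 3.98) = 0.115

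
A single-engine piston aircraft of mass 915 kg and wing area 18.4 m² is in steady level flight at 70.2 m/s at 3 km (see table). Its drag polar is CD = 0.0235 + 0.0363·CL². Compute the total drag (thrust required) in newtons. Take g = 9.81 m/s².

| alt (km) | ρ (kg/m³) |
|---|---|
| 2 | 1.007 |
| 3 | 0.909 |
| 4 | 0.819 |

D = 1040 N

At 3 km, from the table: ρ = 0.909 kg/m³.
In steady level flight, lift balances weight: W = mg = 915 × 9.81 = 8976.1 N.
q = ½ρv² = ½ × 0.909 × 70.2² = 2240 Pa.
CL = W/(q·S) = 8976.1 / (2240 × 18.4) = 0.2178.
CD = 0.0235 + 0.0363 × 0.2178² = 0.02522.
D = q·S·CD = 2240 × 18.4 × 0.02522 = 1039 N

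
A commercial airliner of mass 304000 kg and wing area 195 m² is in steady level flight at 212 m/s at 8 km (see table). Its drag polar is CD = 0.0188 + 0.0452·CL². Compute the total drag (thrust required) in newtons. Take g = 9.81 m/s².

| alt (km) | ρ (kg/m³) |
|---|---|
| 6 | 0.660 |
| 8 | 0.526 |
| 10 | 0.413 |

At 8 km, from the table: ρ = 0.526 kg/m³.
Level flight ⇒ L = W = m·g = 304000 × 9.81 = 2.9822×10^6 N.
q = ½ρv² = ½ × 0.526 × 212² = 11820 Pa.
CL = W/(q·S) = 2.9822×10^6 / (11820 × 195) = 1.294.
CD = 0.0188 + 0.0452 × 1.294² = 0.09447.
D = q·S·CD = 11820 × 195 × 0.09447 = 2.177×10^5 N

D = 2.18×10^5 N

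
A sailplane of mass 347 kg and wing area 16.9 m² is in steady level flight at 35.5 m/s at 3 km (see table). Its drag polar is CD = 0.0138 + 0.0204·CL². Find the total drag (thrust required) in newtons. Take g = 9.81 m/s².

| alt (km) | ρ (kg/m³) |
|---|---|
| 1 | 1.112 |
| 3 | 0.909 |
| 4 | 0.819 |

At 3 km, from the table: ρ = 0.909 kg/m³.
Weight W = mg = 347 × 9.81 = 3404.1 N; in level flight L = W.
Dynamic pressure q = 0.5 × 0.909 × 35.5² = 572.8 Pa.
CL = 2W/(ρv²S) = 2×3404.1/(0.909×35.5²×16.9) = 0.3517.
CD = 0.0138 + 0.0204 × 0.3517² = 0.01632.
D = q·S·CD = 572.8 × 16.9 × 0.01632 = 158 N

D = 158 N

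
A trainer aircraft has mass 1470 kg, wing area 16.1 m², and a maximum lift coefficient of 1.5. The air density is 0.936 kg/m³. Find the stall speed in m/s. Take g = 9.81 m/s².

Stall occurs when L = W at CL,max. W = mg = 1470 × 9.81 = 14420 N.
V_stall = √(2W/(ρ·S·CL,max)) = √(2 × 14420 / (0.936 × 16.1 × 1.5))
V_stall = √1276 = 35.7 m/s

V_stall = 35.7 m/s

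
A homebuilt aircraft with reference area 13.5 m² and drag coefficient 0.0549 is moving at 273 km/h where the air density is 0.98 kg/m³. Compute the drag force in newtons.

Convert speed: v = 273 km/h ÷ 3.6 = 75.83 m/s.
D = ½ρv²S·CD = ½ × 0.98 × 75.83² × 13.5 × 0.0549 = 2090 N

D = 2090 N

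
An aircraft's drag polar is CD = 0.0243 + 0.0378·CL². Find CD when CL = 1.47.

CD = 0.0243 + 0.0378 × 1.47² = 0.0243 + 0.08168 = 0.106

CD = 0.106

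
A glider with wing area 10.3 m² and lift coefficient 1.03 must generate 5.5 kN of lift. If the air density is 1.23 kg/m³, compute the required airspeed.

L = ½ρv²S·CL ⇒ v = √(2L/(ρ·S·CL))
v = √(2 × 5500 / (1.23 × 10.3 × 1.03)) = √843 = 29 m/s

v = 29 m/s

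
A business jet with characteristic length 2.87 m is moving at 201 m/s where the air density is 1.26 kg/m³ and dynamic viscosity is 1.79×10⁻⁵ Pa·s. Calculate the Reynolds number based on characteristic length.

Re = 4.06×10^7

Re = ρ·v·c/μ = 1.26 × 201 × 2.87 / (1.79×10⁻⁵) = 4.06×10^7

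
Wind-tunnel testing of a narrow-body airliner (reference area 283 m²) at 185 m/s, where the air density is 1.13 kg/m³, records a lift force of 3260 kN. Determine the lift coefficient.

CL = 0.596

From L = ½ρv²S·CL, rearranging gives CL = 2L/(ρv²S).
CL = 2 × 3.26×10^6 / (1.13 × 185² × 283) = 0.596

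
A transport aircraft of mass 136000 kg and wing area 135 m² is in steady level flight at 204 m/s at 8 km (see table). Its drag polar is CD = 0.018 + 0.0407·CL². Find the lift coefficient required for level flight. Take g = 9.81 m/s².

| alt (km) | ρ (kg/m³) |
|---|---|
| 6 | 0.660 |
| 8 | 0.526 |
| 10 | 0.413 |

CL = 0.903

At 8 km, from the table: ρ = 0.526 kg/m³.
In steady level flight, lift balances weight: W = mg = 136000 × 9.81 = 1.3342×10^6 N.
Dynamic pressure q = 0.5 × 0.526 × 204² = 10950 Pa.
Required CL = L/(qS) = 1.3342×10^6/(10950·135) = 0.9029.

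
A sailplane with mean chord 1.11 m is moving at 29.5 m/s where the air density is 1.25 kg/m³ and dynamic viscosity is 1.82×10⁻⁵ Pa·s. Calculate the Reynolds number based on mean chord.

Re = ρ·v·c/μ = 1.25 × 29.5 × 1.11 / (1.82×10⁻⁵) = 2.25×10^6

Re = 2.25×10^6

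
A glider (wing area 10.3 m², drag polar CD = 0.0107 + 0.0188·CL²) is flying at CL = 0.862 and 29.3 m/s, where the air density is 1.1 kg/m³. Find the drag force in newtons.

D = 120 N

CD = 0.0107 + 0.0188 × 0.862² = 0.02467
D = ½ρv²S·CD = ½ × 1.1 × 29.3² × 10.3 × 0.02467 = 120 N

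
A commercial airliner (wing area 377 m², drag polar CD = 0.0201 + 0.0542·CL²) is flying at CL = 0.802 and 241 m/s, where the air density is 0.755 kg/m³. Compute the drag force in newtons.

D = 4.54×10^5 N

CD = 0.0201 + 0.0542 × 0.802² = 0.05496
D = ½ρv²S·CD = ½ × 0.755 × 241² × 377 × 0.05496 = 4.54×10^5 N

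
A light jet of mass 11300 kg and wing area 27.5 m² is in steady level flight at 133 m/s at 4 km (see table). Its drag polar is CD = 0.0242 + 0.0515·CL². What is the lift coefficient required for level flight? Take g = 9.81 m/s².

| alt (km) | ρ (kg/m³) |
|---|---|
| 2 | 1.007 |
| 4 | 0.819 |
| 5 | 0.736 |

At 4 km, from the table: ρ = 0.819 kg/m³.
Weight W = mg = 11300 × 9.81 = 1.1085×10^5 N; in level flight L = W.
q = ½ρv² = ½ × 0.819 × 133² = 7244 Pa.
Required CL = L/(qS) = 1.1085×10^5/(7244·27.5) = 0.5565.

CL = 0.556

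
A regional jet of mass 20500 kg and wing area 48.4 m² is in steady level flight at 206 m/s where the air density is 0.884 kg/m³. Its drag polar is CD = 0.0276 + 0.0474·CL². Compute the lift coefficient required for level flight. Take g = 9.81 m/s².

In steady level flight, lift balances weight: W = mg = 20500 × 9.81 = 2.011×10^5 N.
Dynamic pressure q = 0.5 × 0.884 × 206² = 18760 Pa.
Required CL = L/(qS) = 2.011×10^5/(18760·48.4) = 0.2215.

CL = 0.222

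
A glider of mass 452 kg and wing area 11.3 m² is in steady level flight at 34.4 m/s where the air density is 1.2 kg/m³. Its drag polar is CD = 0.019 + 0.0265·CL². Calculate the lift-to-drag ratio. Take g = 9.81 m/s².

L/D = 20.4

Weight W = mg = 452 × 9.81 = 4434.1 N; in level flight L = W.
Dynamic pressure q = 0.5 × 1.2 × 34.4² = 710 Pa.
CL = 2W/(ρv²S) = 2×4434.1/(1.2×34.4²×11.3) = 0.5527.
CD = 0.019 + 0.0265 × 0.5527² = 0.02709.
L/D = CL/CD = 0.5527 / 0.02709 = 20.4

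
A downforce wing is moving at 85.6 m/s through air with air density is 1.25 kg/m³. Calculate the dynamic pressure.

q = ½ρv² = ½ × 1.25 × 85.6² = 4580 Pa

q = 4580 Pa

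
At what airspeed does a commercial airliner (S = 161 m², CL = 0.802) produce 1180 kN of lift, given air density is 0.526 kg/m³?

v = 186 m/s

L = ½ρv²S·CL ⇒ v = √(2L/(ρ·S·CL))
v = √(2 × 1.18×10^6 / (0.526 × 161 × 0.802)) = √34750 = 186 m/s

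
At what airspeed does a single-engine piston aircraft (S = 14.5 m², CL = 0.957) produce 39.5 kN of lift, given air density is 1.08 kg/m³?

v = 72.6 m/s

L = ½ρv²S·CL ⇒ v = √(2L/(ρ·S·CL))
v = √(2 × 39500 / (1.08 × 14.5 × 0.957)) = √5271 = 72.6 m/s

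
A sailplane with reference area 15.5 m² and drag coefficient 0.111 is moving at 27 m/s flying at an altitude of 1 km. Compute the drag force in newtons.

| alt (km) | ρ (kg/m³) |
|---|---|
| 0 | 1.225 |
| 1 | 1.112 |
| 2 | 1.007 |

At 1 km, from the table: ρ = 1.112 kg/m³.
Dynamic pressure q = ½ρv² = ½ × 1.112 × 27² = 405.3 Pa.
D = q·S·CD = 405.3 × 15.5 × 0.111 = 697 N

D = 697 N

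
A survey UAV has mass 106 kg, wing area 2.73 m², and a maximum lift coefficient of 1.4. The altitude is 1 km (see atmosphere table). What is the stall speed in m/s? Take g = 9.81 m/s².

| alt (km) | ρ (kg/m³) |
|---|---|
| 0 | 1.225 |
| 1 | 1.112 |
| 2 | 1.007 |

V_stall = 22.1 m/s

At 1 km, from the table: ρ = 1.112 kg/m³.
Weight W = mg = 106 × 9.81 = 1040 N.
From L = ½ρV²S·CL,max = W: V_stall = √(2W/(ρSCL,max)) = √(2·1040/(1.112·2.73·1.4))
V_stall = √489.3 = 22.1 m/s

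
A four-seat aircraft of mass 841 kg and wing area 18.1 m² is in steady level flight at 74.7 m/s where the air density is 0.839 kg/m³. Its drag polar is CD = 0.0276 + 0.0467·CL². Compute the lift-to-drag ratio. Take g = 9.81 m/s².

L/D = 6.63

Weight W = mg = 841 × 9.81 = 8250.2 N; in level flight L = W.
Dynamic pressure q = 0.5 × 0.839 × 74.7² = 2341 Pa.
Required CL = L/(qS) = 8250.2/(2341·18.1) = 0.1947.
CD = 0.0276 + 0.0467 × 0.1947² = 0.02937.
L/D = CL/CD = 0.1947 / 0.02937 = 6.63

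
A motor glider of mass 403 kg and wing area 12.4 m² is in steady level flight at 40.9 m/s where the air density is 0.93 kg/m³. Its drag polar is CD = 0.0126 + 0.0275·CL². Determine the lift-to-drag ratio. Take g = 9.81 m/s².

Level flight ⇒ L = W = m·g = 403 × 9.81 = 3953.4 N.
Dynamic pressure q = 0.5 × 0.93 × 40.9² = 777.9 Pa.
CL = 2W/(ρv²S) = 2×3953.4/(0.93×40.9²×12.4) = 0.4099.
CD = 0.0126 + 0.0275 × 0.4099² = 0.01722.
L/D = CL/CD = 0.4099 / 0.01722 = 23.8

L/D = 23.8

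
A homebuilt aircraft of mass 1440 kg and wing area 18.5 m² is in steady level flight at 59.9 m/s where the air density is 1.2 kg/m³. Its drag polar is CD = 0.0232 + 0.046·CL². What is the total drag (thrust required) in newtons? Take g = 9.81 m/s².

In steady level flight, lift balances weight: W = mg = 1440 × 9.81 = 14126 N.
Dynamic pressure q = 0.5 × 1.2 × 59.9² = 2153 Pa.
Required CL = L/(qS) = 14126/(2153·18.5) = 0.3547.
CD = 0.0232 + 0.046 × 0.3547² = 0.02899.
D = q·S·CD = 2153 × 18.5 × 0.02899 = 1154 N

D = 1150 N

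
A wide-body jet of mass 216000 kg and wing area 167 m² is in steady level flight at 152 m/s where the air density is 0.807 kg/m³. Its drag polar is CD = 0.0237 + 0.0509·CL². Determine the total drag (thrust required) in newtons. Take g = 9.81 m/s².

Level flight ⇒ L = W = m·g = 216000 × 9.81 = 2.119×10^6 N.
q = ½ρv² = ½ × 0.807 × 152² = 9322 Pa.
CL = 2W/(ρv²S) = 2×2.119×10^6/(0.807×152²×167) = 1.361.
CD = 0.0237 + 0.0509 × 1.361² = 0.118.
D = q·S·CD = 9322 × 167 × 0.118 = 1.837×10^5 N

D = 1.84×10^5 N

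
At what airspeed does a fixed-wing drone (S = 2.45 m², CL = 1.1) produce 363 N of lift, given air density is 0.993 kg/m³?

v = 16.5 m/s

L = ½ρv²S·CL ⇒ v = √(2L/(ρ·S·CL))
v = √(2 × 363 / (0.993 × 2.45 × 1.1)) = √271.3 = 16.5 m/s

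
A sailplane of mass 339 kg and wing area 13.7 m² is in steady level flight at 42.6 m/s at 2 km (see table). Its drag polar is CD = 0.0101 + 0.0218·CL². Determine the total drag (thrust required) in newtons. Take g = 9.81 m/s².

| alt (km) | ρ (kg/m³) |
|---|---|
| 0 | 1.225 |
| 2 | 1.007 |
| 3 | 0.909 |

D = 146 N

At 2 km, from the table: ρ = 1.007 kg/m³.
In steady level flight, lift balances weight: W = mg = 339 × 9.81 = 3325.6 N.
Dynamic pressure q = 0.5 × 1.007 × 42.6² = 913.7 Pa.
Required CL = L/(qS) = 3325.6/(913.7·13.7) = 0.2657.
CD = 0.0101 + 0.0218 × 0.2657² = 0.01164.
D = q·S·CD = 913.7 × 13.7 × 0.01164 = 145.7 N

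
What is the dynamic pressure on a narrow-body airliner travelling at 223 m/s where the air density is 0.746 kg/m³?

q = 18500 Pa

q = ½ρv² = ½ × 0.746 × 223² = 18500 Pa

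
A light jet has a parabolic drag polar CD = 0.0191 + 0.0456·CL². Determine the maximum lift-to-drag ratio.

For CD = CD0 + K·CL², (L/D)max occurs at CL* = √(CD0/K) and equals 1/(2√(K·CD0)).
(L/D)max = 1/(2√(0.0456 × 0.0191)) = 1/(2 × 0.02951) = 16.9

(L/D)max = 16.9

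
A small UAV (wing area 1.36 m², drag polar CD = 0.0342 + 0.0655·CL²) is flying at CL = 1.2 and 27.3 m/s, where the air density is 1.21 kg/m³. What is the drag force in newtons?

D = 78.8 N

CD = 0.0342 + 0.0655 × 1.2² = 0.1285
D = ½ρv²S·CD = ½ × 1.21 × 27.3² × 1.36 × 0.1285 = 78.8 N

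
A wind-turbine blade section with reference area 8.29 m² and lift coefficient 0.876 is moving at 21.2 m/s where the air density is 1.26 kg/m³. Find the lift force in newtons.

Dynamic pressure q = ½ρv² = ½ × 1.26 × 21.2² = 283.1 Pa.
L = q·S·CL = 283.1 × 8.29 × 0.876 = 2060 N

L = 2060 N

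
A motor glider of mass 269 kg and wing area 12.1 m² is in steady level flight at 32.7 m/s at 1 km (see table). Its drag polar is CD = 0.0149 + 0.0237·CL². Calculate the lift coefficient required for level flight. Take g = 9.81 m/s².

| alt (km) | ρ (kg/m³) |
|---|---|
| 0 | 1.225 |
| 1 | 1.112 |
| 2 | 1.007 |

At 1 km, from the table: ρ = 1.112 kg/m³.
Level flight ⇒ L = W = m·g = 269 × 9.81 = 2638.9 N.
q = ½ρv² = ½ × 1.112 × 32.7² = 594.5 Pa.
Required CL = L/(qS) = 2638.9/(594.5·12.1) = 0.3668.

CL = 0.367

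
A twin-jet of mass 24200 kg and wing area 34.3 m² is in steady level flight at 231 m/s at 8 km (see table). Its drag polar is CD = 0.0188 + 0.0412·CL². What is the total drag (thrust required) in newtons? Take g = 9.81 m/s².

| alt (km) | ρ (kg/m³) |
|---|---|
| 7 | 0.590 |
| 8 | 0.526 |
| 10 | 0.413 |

D = 13900 N

At 8 km, from the table: ρ = 0.526 kg/m³.
In steady level flight, lift balances weight: W = mg = 24200 × 9.81 = 2.374×10^5 N.
q = ½ρv² = ½ × 0.526 × 231² = 14030 Pa.
CL = W/(q·S) = 2.374×10^5 / (14030 × 34.3) = 0.4932.
CD = 0.0188 + 0.0412 × 0.4932² = 0.02882.
D = q·S·CD = 14030 × 34.3 × 0.02882 = 13870 N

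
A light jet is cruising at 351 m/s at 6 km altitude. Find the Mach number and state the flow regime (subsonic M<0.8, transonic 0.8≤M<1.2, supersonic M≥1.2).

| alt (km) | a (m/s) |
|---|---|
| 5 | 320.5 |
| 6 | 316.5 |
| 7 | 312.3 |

M = 1.11 (transonic)

At 6 km, from the table: a = 316.5 m/s.
M = v/a = 351 / 316.5 = 1.11
M = 1.11 → transonic.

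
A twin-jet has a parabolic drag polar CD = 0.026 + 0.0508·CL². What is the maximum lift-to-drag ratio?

(L/D)max = 13.8

For CD = CD0 + K·CL², (L/D)max occurs at CL* = √(CD0/K) and equals 1/(2√(K·CD0)).
(L/D)max = 1/(2√(0.0508 × 0.026)) = 1/(2 × 0.03634) = 13.8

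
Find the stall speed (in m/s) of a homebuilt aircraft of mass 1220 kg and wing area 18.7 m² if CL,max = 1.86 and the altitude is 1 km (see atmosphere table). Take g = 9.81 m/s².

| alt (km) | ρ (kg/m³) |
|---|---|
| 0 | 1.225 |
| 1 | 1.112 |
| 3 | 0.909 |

At 1 km, from the table: ρ = 1.112 kg/m³.
At stall, lift equals weight: L = W = m·g = 1220 × 9.81 = 11970 N.
V_stall = √(2W/(ρ·S·CL,max)) = √(2 × 11970 / (1.112 × 18.7 × 1.86))
V_stall = √618.9 = 24.9 m/s

V_stall = 24.9 m/s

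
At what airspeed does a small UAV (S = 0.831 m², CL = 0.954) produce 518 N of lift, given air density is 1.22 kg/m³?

L = ½ρv²S·CL ⇒ v = √(2L/(ρ·S·CL))
v = √(2 × 518 / (1.22 × 0.831 × 0.954)) = √1071 = 32.7 m/s

v = 32.7 m/s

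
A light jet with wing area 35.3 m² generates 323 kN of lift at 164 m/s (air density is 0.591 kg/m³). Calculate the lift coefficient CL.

From L = ½ρv²S·CL, rearranging gives CL = 2L/(ρv²S).
CL = 2 × 3.23×10^5 / (0.591 × 164² × 35.3) = 1.15

CL = 1.15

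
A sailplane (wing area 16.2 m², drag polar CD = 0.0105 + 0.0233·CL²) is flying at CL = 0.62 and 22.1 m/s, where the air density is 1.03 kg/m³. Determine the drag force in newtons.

CD = 0.0105 + 0.0233 × 0.62² = 0.01946
D = ½ρv²S·CD = ½ × 1.03 × 22.1² × 16.2 × 0.01946 = 79.3 N

D = 79.3 N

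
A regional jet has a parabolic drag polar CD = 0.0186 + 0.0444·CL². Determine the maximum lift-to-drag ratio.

For CD = CD0 + K·CL², (L/D)max occurs at CL* = √(CD0/K) and equals 1/(2√(K·CD0)).
(L/D)max = 1/(2√(0.0444 × 0.0186)) = 1/(2 × 0.02874) = 17.4

(L/D)max = 17.4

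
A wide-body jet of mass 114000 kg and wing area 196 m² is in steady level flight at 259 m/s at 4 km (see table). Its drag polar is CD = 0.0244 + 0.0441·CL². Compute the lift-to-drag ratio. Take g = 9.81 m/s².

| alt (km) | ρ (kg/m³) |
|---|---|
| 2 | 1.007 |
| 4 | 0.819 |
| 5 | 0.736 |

L/D = 7.9

At 4 km, from the table: ρ = 0.819 kg/m³.
Weight W = mg = 114000 × 9.81 = 1.1183×10^6 N; in level flight L = W.
q = ½ρv² = ½ × 0.819 × 259² = 27470 Pa.
Required CL = L/(qS) = 1.1183×10^6/(27470·196) = 0.2077.
CD = 0.0244 + 0.0441 × 0.2077² = 0.0263.
L/D = CL/CD = 0.2077 / 0.0263 = 7.9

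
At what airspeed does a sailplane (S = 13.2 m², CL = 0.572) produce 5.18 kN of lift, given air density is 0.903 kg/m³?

L = ½ρv²S·CL ⇒ v = √(2L/(ρ·S·CL))
v = √(2 × 5180 / (0.903 × 13.2 × 0.572)) = √1520 = 39 m/s

v = 39 m/s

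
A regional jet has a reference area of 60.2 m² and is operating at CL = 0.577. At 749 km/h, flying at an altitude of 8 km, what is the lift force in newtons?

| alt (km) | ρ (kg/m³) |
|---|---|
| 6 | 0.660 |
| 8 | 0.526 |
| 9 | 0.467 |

L = 3.95×10^5 N

At 8 km, from the table: ρ = 0.526 kg/m³.
Convert speed: v = 749 km/h ÷ 3.6 = 208.1 m/s.
L = ½ρv²S·CL = ½ × 0.526 × 208.1² × 60.2 × 0.577 = 3.95×10^5 N ≈ 395 kN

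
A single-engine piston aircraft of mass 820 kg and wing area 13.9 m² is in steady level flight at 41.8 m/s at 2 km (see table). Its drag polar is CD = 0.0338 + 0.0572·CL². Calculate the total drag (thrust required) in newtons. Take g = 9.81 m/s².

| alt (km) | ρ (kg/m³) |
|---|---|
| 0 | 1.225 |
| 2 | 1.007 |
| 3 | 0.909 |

At 2 km, from the table: ρ = 1.007 kg/m³.
Weight W = mg = 820 × 9.81 = 8044.2 N; in level flight L = W.
Dynamic pressure q = 0.5 × 1.007 × 41.8² = 879.7 Pa.
CL = 2W/(ρv²S) = 2×8044.2/(1.007×41.8²×13.9) = 0.6578.
CD = 0.0338 + 0.0572 × 0.6578² = 0.05855.
D = q·S·CD = 879.7 × 13.9 × 0.05855 = 716 N

D = 716 N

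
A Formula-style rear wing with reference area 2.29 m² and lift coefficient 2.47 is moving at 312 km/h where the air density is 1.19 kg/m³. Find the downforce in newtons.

Convert speed: v = 312 km/h ÷ 3.6 = 86.67 m/s.
Dynamic pressure q = ½ρv² = ½ × 1.19 × 86.67² = 4469 Pa.
L = q·S·CL = 4469 × 2.29 × 2.47 = 25300 N ≈ 25.3 kN

L = 25300 N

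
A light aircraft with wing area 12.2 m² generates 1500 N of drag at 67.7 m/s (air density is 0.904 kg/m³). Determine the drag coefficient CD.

From D = ½ρv²S·CD, rearranging gives CD = 2D/(ρv²S).
CD = 2 × 1500 / (0.904 × 67.7² × 12.2) = 0.0593

CD = 0.0593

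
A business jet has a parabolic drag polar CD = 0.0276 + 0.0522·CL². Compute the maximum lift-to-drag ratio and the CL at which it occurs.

For CD = CD0 + K·CL², (L/D)max occurs at CL* = √(CD0/K) and equals 1/(2√(K·CD0)).
(L/D)max = 1/(2√(0.0522 × 0.0276)) = 1/(2 × 0.03796) = 13.2
CL* = √(0.0276/0.0522) = 0.727

(L/D)max = 13.2, at CL = 0.727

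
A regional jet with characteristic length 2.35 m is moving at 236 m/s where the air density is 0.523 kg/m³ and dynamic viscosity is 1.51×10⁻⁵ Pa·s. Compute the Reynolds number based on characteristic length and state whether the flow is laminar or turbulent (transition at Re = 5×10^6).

Re = 1.92×10^7 (turbulent)

Re = ρ·v·c/μ = 0.523 × 236 × 2.35 / (1.51×10⁻⁵) = 1.92×10^7
Since 1.92×10^7 > 5×10^6, the flow is turbulent.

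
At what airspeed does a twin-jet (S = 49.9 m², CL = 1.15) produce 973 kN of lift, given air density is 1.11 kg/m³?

v = 175 m/s

L = ½ρv²S·CL ⇒ v = √(2L/(ρ·S·CL))
v = √(2 × 9.73×10^5 / (1.11 × 49.9 × 1.15)) = √30550 = 175 m/s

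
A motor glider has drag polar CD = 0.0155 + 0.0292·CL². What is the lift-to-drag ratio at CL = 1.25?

L/D = 20.4

CD = 0.0155 + 0.0292 × 1.25² = 0.06112
L/D = CL/CD = 1.25 / 0.06112 = 20.4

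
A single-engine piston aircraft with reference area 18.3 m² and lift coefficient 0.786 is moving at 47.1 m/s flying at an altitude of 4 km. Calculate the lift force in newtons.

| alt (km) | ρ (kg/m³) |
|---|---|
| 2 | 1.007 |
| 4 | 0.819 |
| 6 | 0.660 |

At 4 km, from the table: ρ = 0.819 kg/m³.
Dynamic pressure q = ½ρv² = ½ × 0.819 × 47.1² = 908.4 Pa.
L = q·S·CL = 908.4 × 18.3 × 0.786 = 13100 N ≈ 13.1 kN

L = 13100 N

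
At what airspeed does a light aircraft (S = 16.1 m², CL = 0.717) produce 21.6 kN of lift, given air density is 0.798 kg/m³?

v = 68.5 m/s

L = ½ρv²S·CL ⇒ v = √(2L/(ρ·S·CL))
v = √(2 × 21600 / (0.798 × 16.1 × 0.717)) = √4690 = 68.5 m/s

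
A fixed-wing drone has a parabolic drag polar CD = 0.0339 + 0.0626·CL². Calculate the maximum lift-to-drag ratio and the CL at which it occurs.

(L/D)max = 10.9, at CL = 0.736

For CD = CD0 + K·CL², (L/D)max occurs at CL* = √(CD0/K) and equals 1/(2√(K·CD0)).
(L/D)max = 1/(2√(0.0626 × 0.0339)) = 1/(2 × 0.04607) = 10.9
CL* = √(0.0339/0.0626) = 0.736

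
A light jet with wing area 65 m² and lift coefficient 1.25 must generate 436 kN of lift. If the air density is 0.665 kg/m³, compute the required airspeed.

L = ½ρv²S·CL ⇒ v = √(2L/(ρ·S·CL))
v = √(2 × 4.36×10^5 / (0.665 × 65 × 1.25)) = √16140 = 127 m/s

v = 127 m/s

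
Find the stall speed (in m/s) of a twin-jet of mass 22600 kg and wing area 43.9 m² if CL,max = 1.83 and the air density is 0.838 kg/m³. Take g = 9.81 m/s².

Stall occurs when L = W at CL,max. W = mg = 22600 × 9.81 = 2.217×10^5 N.
From L = ½ρV²S·CL,max = W: V_stall = √(2W/(ρSCL,max)) = √(2·2.217×10^5/(0.838·43.9·1.83))
V_stall = √6586 = 81.2 m/s

V_stall = 81.2 m/s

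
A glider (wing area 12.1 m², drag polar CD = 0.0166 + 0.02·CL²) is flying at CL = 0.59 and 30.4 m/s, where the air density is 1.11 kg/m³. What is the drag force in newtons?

CD = 0.0166 + 0.02 × 0.59² = 0.02356
D = ½ρv²S·CD = ½ × 1.11 × 30.4² × 12.1 × 0.02356 = 146 N

D = 146 N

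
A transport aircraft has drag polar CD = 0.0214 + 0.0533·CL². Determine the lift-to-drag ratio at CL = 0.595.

L/D = 14.8

CD = 0.0214 + 0.0533 × 0.595² = 0.04027
L/D = CL/CD = 0.595 / 0.04027 = 14.8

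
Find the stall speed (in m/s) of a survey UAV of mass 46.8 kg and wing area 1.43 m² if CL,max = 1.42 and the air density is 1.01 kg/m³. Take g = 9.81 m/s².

At stall, lift equals weight: L = W = m·g = 46.8 × 9.81 = 459.1 N.
From L = ½ρV²S·CL,max = W: V_stall = √(2W/(ρSCL,max)) = √(2·459.1/(1.01·1.43·1.42))
V_stall = √447.7 = 21.2 m/s

V_stall = 21.2 m/s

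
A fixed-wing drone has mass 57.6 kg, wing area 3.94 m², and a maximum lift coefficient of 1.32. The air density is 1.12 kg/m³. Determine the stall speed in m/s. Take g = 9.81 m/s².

At stall, lift equals weight: L = W = m·g = 57.6 × 9.81 = 565.1 N.
From L = ½ρV²S·CL,max = W: V_stall = √(2W/(ρSCL,max)) = √(2·565.1/(1.12·3.94·1.32))
V_stall = √194 = 13.9 m/s

V_stall = 13.9 m/s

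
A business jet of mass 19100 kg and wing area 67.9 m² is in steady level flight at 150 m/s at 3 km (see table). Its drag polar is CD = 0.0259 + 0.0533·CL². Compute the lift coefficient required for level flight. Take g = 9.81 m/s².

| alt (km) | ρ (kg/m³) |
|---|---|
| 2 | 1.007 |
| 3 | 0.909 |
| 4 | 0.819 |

CL = 0.27

At 3 km, from the table: ρ = 0.909 kg/m³.
In steady level flight, lift balances weight: W = mg = 19100 × 9.81 = 1.8737×10^5 N.
q = ½ρv² = ½ × 0.909 × 150² = 10230 Pa.
CL = W/(q·S) = 1.8737×10^5 / (10230 × 67.9) = 0.2698.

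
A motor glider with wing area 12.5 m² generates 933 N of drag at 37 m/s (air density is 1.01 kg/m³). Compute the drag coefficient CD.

CD = 0.108

From D = ½ρv²S·CD, rearranging gives CD = 2D/(ρv²S).
CD = 2 × 933 / (1.01 × 37² × 12.5) = 0.108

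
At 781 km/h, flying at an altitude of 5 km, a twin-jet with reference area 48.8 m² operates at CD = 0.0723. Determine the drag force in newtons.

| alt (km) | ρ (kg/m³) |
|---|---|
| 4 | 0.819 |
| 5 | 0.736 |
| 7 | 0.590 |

At 5 km, from the table: ρ = 0.736 kg/m³.
Convert speed: v = 781 km/h ÷ 3.6 = 216.9 m/s.
D = ½ρv²S·CD = ½ × 0.736 × 216.9² × 48.8 × 0.0723 = 61100 N ≈ 61.1 kN

D = 61100 N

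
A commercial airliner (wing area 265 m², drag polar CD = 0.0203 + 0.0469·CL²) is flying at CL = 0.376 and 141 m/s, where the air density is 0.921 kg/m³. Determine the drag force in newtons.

D = 65300 N

CD = 0.0203 + 0.0469 × 0.376² = 0.02693
D = ½ρv²S·CD = ½ × 0.921 × 141² × 265 × 0.02693 = 65300 N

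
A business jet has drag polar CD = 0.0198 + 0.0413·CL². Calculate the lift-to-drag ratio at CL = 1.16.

L/D = 15.4

CD = 0.0198 + 0.0413 × 1.16² = 0.07537
L/D = CL/CD = 1.16 / 0.07537 = 15.4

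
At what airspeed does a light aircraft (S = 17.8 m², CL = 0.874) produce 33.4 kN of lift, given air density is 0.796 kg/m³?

v = 73.4 m/s

L = ½ρv²S·CL ⇒ v = √(2L/(ρ·S·CL))
v = √(2 × 33400 / (0.796 × 17.8 × 0.874)) = √5394 = 73.4 m/s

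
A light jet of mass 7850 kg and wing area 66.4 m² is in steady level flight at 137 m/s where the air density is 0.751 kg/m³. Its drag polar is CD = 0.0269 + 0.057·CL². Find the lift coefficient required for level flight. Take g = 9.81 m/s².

CL = 0.165

Weight W = mg = 7850 × 9.81 = 77008 N; in level flight L = W.
q = ½ρv² = ½ × 0.751 × 137² = 7048 Pa.
CL = 2W/(ρv²S) = 2×77008/(0.751×137²×66.4) = 0.1646.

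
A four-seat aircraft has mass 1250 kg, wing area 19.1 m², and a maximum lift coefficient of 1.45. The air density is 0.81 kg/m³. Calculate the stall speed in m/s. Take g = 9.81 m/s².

V_stall = 33.1 m/s

Stall occurs when L = W at CL,max. W = mg = 1250 × 9.81 = 12260 N.
From L = ½ρV²S·CL,max = W: V_stall = √(2W/(ρSCL,max)) = √(2·12260/(0.81·19.1·1.45))
V_stall = √1093 = 33.1 m/s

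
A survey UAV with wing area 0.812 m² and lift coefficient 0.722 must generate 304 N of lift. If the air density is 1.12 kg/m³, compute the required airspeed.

v = 30.4 m/s

L = ½ρv²S·CL ⇒ v = √(2L/(ρ·S·CL))
v = √(2 × 304 / (1.12 × 0.812 × 0.722)) = √926 = 30.4 m/s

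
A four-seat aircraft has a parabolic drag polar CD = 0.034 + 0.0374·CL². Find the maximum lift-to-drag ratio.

(L/D)max = 14

For CD = CD0 + K·CL², (L/D)max occurs at CL* = √(CD0/K) and equals 1/(2√(K·CD0)).
(L/D)max = 1/(2√(0.0374 × 0.034)) = 1/(2 × 0.03566) = 14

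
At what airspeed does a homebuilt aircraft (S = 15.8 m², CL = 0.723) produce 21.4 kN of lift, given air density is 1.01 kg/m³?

L = ½ρv²S·CL ⇒ v = √(2L/(ρ·S·CL))
v = √(2 × 21400 / (1.01 × 15.8 × 0.723)) = √3710 = 60.9 m/s

v = 60.9 m/s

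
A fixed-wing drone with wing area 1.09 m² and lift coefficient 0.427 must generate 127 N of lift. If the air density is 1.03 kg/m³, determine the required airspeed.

L = ½ρv²S·CL ⇒ v = √(2L/(ρ·S·CL))
v = √(2 × 127 / (1.03 × 1.09 × 0.427)) = √529.8 = 23 m/s

v = 23 m/s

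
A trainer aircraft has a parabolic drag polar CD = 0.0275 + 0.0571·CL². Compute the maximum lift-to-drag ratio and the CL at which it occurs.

For CD = CD0 + K·CL², (L/D)max occurs at CL* = √(CD0/K) and equals 1/(2√(K·CD0)).
(L/D)max = 1/(2√(0.0571 × 0.0275)) = 1/(2 × 0.03963) = 12.6
CL* = √(0.0275/0.0571) = 0.694

(L/D)max = 12.6, at CL = 0.694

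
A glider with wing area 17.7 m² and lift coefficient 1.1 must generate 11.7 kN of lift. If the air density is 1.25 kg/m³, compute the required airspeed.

L = ½ρv²S·CL ⇒ v = √(2L/(ρ·S·CL))
v = √(2 × 11700 / (1.25 × 17.7 × 1.1)) = √961.5 = 31 m/s

v = 31 m/s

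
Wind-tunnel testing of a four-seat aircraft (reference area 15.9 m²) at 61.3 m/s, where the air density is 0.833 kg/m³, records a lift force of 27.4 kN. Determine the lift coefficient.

From L = ½ρv²S·CL, rearranging gives CL = 2L/(ρv²S).
CL = 2 × 27400 / (0.833 × 61.3² × 15.9) = 1.1

CL = 1.1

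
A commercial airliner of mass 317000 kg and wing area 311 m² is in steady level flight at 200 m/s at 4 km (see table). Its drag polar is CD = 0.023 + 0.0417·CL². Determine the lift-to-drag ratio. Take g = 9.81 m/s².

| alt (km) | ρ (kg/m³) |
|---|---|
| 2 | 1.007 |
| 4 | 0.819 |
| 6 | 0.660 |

L/D = 15.8

At 4 km, from the table: ρ = 0.819 kg/m³.
Level flight ⇒ L = W = m·g = 317000 × 9.81 = 3.1098×10^6 N.
q = ½ρv² = ½ × 0.819 × 200² = 16380 Pa.
CL = W/(q·S) = 3.1098×10^6 / (16380 × 311) = 0.6105.
CD = 0.023 + 0.0417 × 0.6105² = 0.03854.
L/D = CL/CD = 0.6105 / 0.03854 = 15.8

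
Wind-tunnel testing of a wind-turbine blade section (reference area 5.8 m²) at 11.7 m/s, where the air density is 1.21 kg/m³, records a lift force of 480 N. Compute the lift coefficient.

From L = ½ρv²S·CL, rearranging gives CL = 2L/(ρv²S).
CL = 2 × 480 / (1.21 × 11.7² × 5.8) = 0.999

CL = 0.999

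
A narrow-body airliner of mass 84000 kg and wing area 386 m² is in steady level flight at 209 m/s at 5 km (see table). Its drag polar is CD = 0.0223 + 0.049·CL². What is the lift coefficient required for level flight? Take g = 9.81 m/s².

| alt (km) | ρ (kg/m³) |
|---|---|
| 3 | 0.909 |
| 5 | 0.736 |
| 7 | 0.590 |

At 5 km, from the table: ρ = 0.736 kg/m³.
Level flight ⇒ L = W = m·g = 84000 × 9.81 = 8.2404×10^5 N.
q = ½ρv² = ½ × 0.736 × 209² = 16070 Pa.
CL = 2W/(ρv²S) = 2×8.2404×10^5/(0.736×209²×386) = 0.1328.

CL = 0.133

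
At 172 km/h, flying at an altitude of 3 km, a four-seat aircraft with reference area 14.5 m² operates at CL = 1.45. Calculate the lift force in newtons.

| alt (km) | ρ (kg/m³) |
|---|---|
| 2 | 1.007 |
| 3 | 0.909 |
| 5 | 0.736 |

L = 21800 N

At 3 km, from the table: ρ = 0.909 kg/m³.
Convert speed: v = 172 km/h ÷ 3.6 = 47.78 m/s.
L = ½ρv²S·CL = ½ × 0.909 × 47.78² × 14.5 × 1.45 = 21800 N ≈ 21.8 kN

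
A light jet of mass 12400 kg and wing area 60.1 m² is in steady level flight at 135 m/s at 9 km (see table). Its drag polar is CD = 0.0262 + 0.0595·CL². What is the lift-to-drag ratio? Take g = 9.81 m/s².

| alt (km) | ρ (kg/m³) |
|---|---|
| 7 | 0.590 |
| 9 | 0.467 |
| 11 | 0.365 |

At 9 km, from the table: ρ = 0.467 kg/m³.
In steady level flight, lift balances weight: W = mg = 12400 × 9.81 = 1.2164×10^5 N.
q = ½ρv² = ½ × 0.467 × 135² = 4256 Pa.
Required CL = L/(qS) = 1.2164×10^5/(4256·60.1) = 0.4756.
CD = 0.0262 + 0.0595 × 0.4756² = 0.03966.
L/D = CL/CD = 0.4756 / 0.03966 = 12

L/D = 12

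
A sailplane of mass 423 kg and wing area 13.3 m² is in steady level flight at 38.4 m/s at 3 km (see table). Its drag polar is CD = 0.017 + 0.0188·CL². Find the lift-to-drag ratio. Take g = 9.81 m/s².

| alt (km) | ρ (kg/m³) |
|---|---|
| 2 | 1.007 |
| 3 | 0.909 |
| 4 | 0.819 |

At 3 km, from the table: ρ = 0.909 kg/m³.
Level flight ⇒ L = W = m·g = 423 × 9.81 = 4149.6 N.
Dynamic pressure q = 0.5 × 0.909 × 38.4² = 670.2 Pa.
CL = 2W/(ρv²S) = 2×4149.6/(0.909×38.4²×13.3) = 0.4655.
CD = 0.017 + 0.0188 × 0.4655² = 0.02107.
L/D = CL/CD = 0.4655 / 0.02107 = 22.1

L/D = 22.1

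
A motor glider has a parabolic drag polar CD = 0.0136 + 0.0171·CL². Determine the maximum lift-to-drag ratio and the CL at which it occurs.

For CD = CD0 + K·CL², (L/D)max occurs at CL* = √(CD0/K) and equals 1/(2√(K·CD0)).
(L/D)max = 1/(2√(0.0171 × 0.0136)) = 1/(2 × 0.01525) = 32.8
CL* = √(0.0136/0.0171) = 0.892

(L/D)max = 32.8, at CL = 0.892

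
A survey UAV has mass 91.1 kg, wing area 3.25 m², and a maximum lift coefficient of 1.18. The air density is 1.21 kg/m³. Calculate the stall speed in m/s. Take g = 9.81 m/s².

V_stall = 19.6 m/s

Stall occurs when L = W at CL,max. W = mg = 91.1 × 9.81 = 893.7 N.
From L = ½ρV²S·CL,max = W: V_stall = √(2W/(ρSCL,max)) = √(2·893.7/(1.21·3.25·1.18))
V_stall = √385.2 = 19.6 m/s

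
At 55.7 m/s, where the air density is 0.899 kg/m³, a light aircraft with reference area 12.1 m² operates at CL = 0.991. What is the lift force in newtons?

L = 16700 N

L = ½ρv²S·CL = ½ × 0.899 × 55.7² × 12.1 × 0.991 = 16700 N ≈ 16.7 kN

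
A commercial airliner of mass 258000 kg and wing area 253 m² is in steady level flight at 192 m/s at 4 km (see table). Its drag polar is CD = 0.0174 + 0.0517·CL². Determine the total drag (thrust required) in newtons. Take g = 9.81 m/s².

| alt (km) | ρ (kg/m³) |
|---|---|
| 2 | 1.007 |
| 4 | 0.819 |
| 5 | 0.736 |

D = 1.53×10^5 N

At 4 km, from the table: ρ = 0.819 kg/m³.
Level flight ⇒ L = W = m·g = 258000 × 9.81 = 2.531×10^6 N.
q = ½ρv² = ½ × 0.819 × 192² = 15100 Pa.
Required CL = L/(qS) = 2.531×10^6/(15100·253) = 0.6627.
CD = 0.0174 + 0.0517 × 0.6627² = 0.0401.
D = q·S·CD = 15100 × 253 × 0.0401 = 1.532×10^5 N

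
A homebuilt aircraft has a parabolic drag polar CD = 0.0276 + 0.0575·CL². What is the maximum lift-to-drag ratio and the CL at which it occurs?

For CD = CD0 + K·CL², (L/D)max occurs at CL* = √(CD0/K) and equals 1/(2√(K·CD0)).
(L/D)max = 1/(2√(0.0575 × 0.0276)) = 1/(2 × 0.03984) = 12.6
CL* = √(0.0276/0.0575) = 0.693

(L/D)max = 12.6, at CL = 0.693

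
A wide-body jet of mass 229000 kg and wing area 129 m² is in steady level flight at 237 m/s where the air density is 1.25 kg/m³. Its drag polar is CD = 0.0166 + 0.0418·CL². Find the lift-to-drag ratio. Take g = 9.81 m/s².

In steady level flight, lift balances weight: W = mg = 229000 × 9.81 = 2.2465×10^6 N.
q = ½ρv² = ½ × 1.25 × 237² = 35110 Pa.
CL = W/(q·S) = 2.2465×10^6 / (35110 × 129) = 0.4961.
CD = 0.0166 + 0.0418 × 0.4961² = 0.02689.
L/D = CL/CD = 0.4961 / 0.02689 = 18.5

L/D = 18.5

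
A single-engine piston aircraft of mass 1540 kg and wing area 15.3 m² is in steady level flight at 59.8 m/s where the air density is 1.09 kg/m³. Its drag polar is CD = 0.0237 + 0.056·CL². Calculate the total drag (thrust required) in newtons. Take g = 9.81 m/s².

D = 1140 N

Weight W = mg = 1540 × 9.81 = 15107 N; in level flight L = W.
q = ½ρv² = ½ × 1.09 × 59.8² = 1949 Pa.
CL = 2W/(ρv²S) = 2×15107/(1.09×59.8²×15.3) = 0.5066.
CD = 0.0237 + 0.056 × 0.5066² = 0.03807.
D = q·S·CD = 1949 × 15.3 × 0.03807 = 1135 N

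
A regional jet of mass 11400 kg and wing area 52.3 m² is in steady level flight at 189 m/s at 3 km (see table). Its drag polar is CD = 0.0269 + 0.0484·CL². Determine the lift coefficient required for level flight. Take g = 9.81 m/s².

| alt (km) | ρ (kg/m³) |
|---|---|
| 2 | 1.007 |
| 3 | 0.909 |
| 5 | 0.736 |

CL = 0.132

At 3 km, from the table: ρ = 0.909 kg/m³.
Weight W = mg = 11400 × 9.81 = 1.1183×10^5 N; in level flight L = W.
Dynamic pressure q = 0.5 × 0.909 × 189² = 16240 Pa.
Required CL = L/(qS) = 1.1183×10^5/(16240·52.3) = 0.1317.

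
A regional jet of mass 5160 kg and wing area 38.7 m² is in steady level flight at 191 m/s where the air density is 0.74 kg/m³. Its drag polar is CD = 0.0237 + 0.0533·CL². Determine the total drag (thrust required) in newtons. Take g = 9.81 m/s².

In steady level flight, lift balances weight: W = mg = 5160 × 9.81 = 50620 N.
q = ½ρv² = ½ × 0.74 × 191² = 13500 Pa.
Required CL = L/(qS) = 50620/(13500·38.7) = 0.0969.
CD = 0.0237 + 0.0533 × 0.0969² = 0.0242.
D = q·S·CD = 13500 × 38.7 × 0.0242 = 12640 N

D = 12600 N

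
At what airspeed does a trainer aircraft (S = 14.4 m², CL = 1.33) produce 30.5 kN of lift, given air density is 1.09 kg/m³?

L = ½ρv²S·CL ⇒ v = √(2L/(ρ·S·CL))
v = √(2 × 30500 / (1.09 × 14.4 × 1.33)) = √2922 = 54.1 m/s

v = 54.1 m/s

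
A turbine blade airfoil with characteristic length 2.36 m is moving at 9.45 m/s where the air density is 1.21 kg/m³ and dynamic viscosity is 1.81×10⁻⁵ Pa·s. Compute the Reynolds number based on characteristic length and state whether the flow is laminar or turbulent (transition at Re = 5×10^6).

Re = 1.49×10^6 (laminar)

Re = ρ·v·c/μ = 1.21 × 9.45 × 2.36 / (1.81×10⁻⁵) = 1.49×10^6
Since 1.49×10^6 < 5×10^6, the flow is laminar.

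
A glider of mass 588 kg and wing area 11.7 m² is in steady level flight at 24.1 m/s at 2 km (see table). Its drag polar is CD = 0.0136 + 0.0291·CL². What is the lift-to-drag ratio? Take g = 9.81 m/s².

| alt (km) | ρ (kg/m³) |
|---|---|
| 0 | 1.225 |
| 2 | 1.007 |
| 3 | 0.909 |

L/D = 17.5

At 2 km, from the table: ρ = 1.007 kg/m³.
In steady level flight, lift balances weight: W = mg = 588 × 9.81 = 5768.3 N.
Dynamic pressure q = 0.5 × 1.007 × 24.1² = 292.4 Pa.
Required CL = L/(qS) = 5768.3/(292.4·11.7) = 1.686.
CD = 0.0136 + 0.0291 × 1.686² = 0.09631.
L/D = CL/CD = 1.686 / 0.09631 = 17.5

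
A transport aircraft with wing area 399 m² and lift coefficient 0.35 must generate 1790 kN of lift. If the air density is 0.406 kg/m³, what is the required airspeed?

L = ½ρv²S·CL ⇒ v = √(2L/(ρ·S·CL))
v = √(2 × 1.79×10^6 / (0.406 × 399 × 0.35)) = √63140 = 251 m/s

v = 251 m/s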